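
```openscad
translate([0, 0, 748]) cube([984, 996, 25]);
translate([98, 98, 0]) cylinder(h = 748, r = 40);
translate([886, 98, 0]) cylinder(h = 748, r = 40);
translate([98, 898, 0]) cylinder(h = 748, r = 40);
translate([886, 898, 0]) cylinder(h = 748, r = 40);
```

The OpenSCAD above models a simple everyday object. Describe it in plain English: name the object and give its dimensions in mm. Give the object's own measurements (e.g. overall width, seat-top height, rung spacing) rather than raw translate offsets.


A rectangular dining table. The top is 984×996×25 mm with its upper surface at z = 773 mm. It stands on four round legs of 80 mm diameter, each leg's bounding box inset 58 mm from the nearest pair of top edges, running from the floor to the underside of the top.


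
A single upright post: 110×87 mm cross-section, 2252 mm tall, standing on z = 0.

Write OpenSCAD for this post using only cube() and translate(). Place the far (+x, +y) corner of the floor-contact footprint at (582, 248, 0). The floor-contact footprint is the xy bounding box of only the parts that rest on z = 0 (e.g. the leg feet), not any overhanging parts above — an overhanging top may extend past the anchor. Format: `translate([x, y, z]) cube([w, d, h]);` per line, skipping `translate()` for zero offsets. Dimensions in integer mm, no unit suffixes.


translate([472, 161, 0]) cube([110, 87, 2252]);


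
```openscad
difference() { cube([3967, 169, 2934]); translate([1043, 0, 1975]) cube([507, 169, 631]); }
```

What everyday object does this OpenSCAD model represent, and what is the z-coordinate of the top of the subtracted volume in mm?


A wall with a window opening. The window head height is 2606 mm.

A wall with a rectangular opening subtracted — a window. Sill at z = 1975, opening 631 mm tall, so the head is at 1975 + 631 = 2606 mm.


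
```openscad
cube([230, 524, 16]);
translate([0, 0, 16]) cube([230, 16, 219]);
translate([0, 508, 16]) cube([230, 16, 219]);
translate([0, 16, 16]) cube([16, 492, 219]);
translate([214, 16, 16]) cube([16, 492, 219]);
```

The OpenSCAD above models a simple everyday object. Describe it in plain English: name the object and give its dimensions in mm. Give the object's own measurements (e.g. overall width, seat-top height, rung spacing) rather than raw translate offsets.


An open-topped rectangular box: outside dimensions 230×524×235 mm, with a uniform wall and base thickness of 16 mm. The base is a full 230×524 slab on the floor; four walls sit on top of the base. The front and back walls (the −y and +y sides) span the full width; the two side walls fit between them.


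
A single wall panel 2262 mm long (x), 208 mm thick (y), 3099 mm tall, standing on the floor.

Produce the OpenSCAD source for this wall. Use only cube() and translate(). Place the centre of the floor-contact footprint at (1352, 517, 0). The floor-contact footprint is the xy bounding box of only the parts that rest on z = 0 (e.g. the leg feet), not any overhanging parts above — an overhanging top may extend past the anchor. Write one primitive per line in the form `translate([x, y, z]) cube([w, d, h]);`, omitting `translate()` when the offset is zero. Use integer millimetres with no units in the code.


translate([221, 413, 0]) cube([2262, 208, 3099]);


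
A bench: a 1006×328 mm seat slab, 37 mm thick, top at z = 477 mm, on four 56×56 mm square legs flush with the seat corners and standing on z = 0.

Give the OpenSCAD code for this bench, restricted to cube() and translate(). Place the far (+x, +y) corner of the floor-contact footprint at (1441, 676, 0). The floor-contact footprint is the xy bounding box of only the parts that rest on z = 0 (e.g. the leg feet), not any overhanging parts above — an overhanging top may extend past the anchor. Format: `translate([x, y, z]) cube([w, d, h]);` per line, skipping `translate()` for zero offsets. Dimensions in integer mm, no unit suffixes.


// leg_h = 477 − 37 = 440
translate([435, 348, 440]) cube([1006, 328, 37]);
translate([435, 348, 0]) cube([56, 56, 440]);
translate([435, 620, 0]) cube([56, 56, 440]);
translate([1385, 348, 0]) cube([56, 56, 440]);
translate([1385, 620, 0]) cube([56, 56, 440]);


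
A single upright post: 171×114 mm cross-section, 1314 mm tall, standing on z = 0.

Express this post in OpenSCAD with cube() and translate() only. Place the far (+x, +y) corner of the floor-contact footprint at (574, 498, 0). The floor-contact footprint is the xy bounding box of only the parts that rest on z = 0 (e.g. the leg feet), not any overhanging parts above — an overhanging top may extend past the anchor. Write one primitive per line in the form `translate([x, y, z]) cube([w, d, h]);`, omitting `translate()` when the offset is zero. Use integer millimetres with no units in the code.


translate([403, 384, 0]) cube([171, 114, 1314]);


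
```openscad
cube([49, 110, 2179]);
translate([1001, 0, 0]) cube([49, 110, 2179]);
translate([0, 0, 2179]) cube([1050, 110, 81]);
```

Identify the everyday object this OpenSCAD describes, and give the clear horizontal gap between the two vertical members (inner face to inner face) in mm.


A door frame. The clear opening width is 952 mm.

Two 2179 mm tall posts with a header on top — a door frame. The left jamb is 49 mm wide at x = 0; the right jamb starts at x = 1001. The clear opening is 1001 − 49 = 952 mm.


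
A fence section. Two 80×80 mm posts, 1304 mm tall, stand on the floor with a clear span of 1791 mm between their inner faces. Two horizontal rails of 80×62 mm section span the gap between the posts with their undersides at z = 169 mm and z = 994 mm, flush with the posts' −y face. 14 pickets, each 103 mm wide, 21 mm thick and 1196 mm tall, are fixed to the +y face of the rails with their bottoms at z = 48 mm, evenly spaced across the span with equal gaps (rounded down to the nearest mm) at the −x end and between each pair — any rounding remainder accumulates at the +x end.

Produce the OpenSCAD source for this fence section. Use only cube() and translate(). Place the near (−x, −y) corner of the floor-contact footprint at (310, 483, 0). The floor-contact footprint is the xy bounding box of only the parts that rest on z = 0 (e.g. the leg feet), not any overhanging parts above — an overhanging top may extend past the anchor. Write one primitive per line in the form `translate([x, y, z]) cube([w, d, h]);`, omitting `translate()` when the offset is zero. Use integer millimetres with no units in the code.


translate([310, 483, 0]) cube([80, 80, 1304]);
translate([2181, 483, 0]) cube([80, 80, 1304]);
translate([390, 483, 169]) cube([1791, 80, 62]);
translate([390, 483, 994]) cube([1791, 80, 62]);
translate([413, 563, 48]) cube([103, 21, 1196]);
translate([539, 563, 48]) cube([103, 21, 1196]);
translate([665, 563, 48]) cube([103, 21, 1196]);
translate([791, 563, 48]) cube([103, 21, 1196]);
translate([917, 563, 48]) cube([103, 21, 1196]);
translate([1043, 563, 48]) cube([103, 21, 1196]);
translate([1169, 563, 48]) cube([103, 21, 1196]);
translate([1295, 563, 48]) cube([103, 21, 1196]);
translate([1421, 563, 48]) cube([103, 21, 1196]);
translate([1547, 563, 48]) cube([103, 21, 1196]);
translate([1673, 563, 48]) cube([103, 21, 1196]);
translate([1799, 563, 48]) cube([103, 21, 1196]);
translate([1925, 563, 48]) cube([103, 21, 1196]);
translate([2051, 563, 48]) cube([103, 21, 1196]);


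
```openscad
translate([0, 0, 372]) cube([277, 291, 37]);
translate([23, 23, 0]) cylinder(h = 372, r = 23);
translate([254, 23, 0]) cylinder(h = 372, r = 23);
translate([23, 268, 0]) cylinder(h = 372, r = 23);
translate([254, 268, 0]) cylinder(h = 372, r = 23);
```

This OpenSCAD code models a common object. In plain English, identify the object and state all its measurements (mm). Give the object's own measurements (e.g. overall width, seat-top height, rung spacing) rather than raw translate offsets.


A four-legged stool. The seat is a 277×291×37 mm slab whose top surface is at z = 409 mm; four round legs, each 46 mm in diameter, run from the floor (z = 0) to the underside of the seat, each leg's axis is inset half a diameter from the nearest pair of seat edges (so the leg's bounding box is flush with the corner).


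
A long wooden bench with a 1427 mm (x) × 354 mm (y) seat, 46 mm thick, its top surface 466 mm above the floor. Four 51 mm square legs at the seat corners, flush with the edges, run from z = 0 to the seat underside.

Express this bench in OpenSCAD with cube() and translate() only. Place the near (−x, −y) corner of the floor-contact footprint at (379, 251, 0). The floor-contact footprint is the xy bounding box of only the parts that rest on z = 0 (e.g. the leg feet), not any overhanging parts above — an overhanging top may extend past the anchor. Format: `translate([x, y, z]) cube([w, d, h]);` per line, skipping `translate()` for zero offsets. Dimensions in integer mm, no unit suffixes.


// leg_h = 466 − 46 = 420
translate([379, 251, 420]) cube([1427, 354, 46]);
translate([379, 251, 0]) cube([51, 51, 420]);
translate([379, 554, 0]) cube([51, 51, 420]);
translate([1755, 251, 0]) cube([51, 51, 420]);
translate([1755, 554, 0]) cube([51, 51, 420]);


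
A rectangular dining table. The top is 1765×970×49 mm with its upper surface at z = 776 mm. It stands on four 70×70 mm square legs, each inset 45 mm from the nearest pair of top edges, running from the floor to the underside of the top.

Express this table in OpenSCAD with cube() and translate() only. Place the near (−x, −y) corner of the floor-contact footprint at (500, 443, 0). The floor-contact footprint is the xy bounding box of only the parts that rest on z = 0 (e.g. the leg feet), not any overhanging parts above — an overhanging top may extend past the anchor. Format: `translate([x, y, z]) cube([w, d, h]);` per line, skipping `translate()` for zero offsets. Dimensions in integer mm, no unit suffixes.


translate([455, 398, 727]) cube([1765, 970, 49]);
translate([500, 443, 0]) cube([70, 70, 727]);
translate([2105, 443, 0]) cube([70, 70, 727]);
translate([500, 1253, 0]) cube([70, 70, 727]);
translate([2105, 1253, 0]) cube([70, 70, 727]);


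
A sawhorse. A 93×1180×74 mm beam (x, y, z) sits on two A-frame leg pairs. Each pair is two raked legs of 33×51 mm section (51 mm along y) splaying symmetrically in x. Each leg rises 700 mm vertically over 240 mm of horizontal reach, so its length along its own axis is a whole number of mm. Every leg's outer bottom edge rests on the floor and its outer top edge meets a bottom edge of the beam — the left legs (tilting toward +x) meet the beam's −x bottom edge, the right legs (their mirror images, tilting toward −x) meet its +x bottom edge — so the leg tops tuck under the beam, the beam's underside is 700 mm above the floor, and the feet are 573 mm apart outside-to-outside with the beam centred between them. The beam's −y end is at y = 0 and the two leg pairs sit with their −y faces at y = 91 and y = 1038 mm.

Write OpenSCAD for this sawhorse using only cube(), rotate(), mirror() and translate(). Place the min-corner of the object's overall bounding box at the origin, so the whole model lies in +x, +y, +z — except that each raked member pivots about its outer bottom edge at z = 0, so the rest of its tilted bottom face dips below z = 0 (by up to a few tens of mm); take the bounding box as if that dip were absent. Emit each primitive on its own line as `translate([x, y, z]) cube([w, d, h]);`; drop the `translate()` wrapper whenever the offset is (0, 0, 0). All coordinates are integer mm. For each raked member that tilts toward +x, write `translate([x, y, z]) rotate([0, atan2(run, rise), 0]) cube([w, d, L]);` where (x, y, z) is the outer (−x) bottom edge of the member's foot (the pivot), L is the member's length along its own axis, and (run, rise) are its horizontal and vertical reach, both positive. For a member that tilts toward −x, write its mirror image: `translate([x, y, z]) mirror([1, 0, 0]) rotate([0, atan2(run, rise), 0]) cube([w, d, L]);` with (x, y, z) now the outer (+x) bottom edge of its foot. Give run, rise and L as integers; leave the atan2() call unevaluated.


// leg length = √(240² + 700²) = 740
// right-leg outer foot x = 2·240 + 93 = 573
// beam min-corner = (240, 0, 700)
translate([240, 0, 700]) cube([93, 1180, 74]);
translate([0, 91, 0]) rotate([0, atan2(240, 700), 0]) cube([33, 51, 740]);
translate([573, 91, 0]) mirror([1, 0, 0]) rotate([0, atan2(240, 700), 0]) cube([33, 51, 740]);
translate([0, 1038, 0]) rotate([0, atan2(240, 700), 0]) cube([33, 51, 740]);
translate([573, 1038, 0]) mirror([1, 0, 0]) rotate([0, atan2(240, 700), 0]) cube([33, 51, 740]);


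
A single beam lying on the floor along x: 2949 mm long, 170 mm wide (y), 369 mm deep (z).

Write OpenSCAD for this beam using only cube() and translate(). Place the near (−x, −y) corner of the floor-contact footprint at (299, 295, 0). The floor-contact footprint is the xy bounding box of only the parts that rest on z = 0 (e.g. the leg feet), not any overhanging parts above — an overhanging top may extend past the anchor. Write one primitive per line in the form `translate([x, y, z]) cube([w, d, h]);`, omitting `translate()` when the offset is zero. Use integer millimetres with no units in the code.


translate([299, 295, 0]) cube([2949, 170, 369]);


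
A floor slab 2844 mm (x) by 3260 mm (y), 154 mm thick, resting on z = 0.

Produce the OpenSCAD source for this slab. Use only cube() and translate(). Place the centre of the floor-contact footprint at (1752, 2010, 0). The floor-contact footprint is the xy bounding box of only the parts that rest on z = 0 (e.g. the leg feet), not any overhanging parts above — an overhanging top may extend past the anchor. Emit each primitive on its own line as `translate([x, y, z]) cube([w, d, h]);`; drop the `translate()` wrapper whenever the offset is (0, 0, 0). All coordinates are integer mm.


translate([330, 380, 0]) cube([2844, 3260, 154]);


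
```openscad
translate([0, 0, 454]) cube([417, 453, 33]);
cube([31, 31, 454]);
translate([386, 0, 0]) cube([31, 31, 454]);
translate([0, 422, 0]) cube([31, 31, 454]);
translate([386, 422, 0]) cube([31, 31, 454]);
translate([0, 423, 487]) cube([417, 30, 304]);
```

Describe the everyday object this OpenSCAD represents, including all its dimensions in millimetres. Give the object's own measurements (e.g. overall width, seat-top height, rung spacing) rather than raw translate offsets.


A chair. The seat is a 417×453×33 mm slab with its top at z = 487 mm, on four 31×31 mm corner legs (flush with the seat edges, standing on z = 0). A flat backrest 30 mm thick, 304 mm tall, spans the full seat width and rises from the seat top along its +y edge, rear face flush with the rear of the seat.


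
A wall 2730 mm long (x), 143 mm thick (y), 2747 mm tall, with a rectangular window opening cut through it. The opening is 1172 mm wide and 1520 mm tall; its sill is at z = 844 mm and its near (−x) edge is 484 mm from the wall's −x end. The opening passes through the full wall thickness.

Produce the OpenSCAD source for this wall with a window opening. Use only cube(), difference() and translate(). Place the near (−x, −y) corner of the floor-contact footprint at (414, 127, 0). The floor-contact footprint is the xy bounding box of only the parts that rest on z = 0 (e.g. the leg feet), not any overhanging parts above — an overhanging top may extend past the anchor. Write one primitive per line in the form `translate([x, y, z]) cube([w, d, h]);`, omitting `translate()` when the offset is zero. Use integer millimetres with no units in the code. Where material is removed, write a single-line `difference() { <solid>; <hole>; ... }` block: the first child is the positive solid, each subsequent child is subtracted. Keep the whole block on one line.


difference() { translate([414, 127, 0]) cube([2730, 143, 2747]); translate([898, 127, 844]) cube([1172, 143, 1520]); }


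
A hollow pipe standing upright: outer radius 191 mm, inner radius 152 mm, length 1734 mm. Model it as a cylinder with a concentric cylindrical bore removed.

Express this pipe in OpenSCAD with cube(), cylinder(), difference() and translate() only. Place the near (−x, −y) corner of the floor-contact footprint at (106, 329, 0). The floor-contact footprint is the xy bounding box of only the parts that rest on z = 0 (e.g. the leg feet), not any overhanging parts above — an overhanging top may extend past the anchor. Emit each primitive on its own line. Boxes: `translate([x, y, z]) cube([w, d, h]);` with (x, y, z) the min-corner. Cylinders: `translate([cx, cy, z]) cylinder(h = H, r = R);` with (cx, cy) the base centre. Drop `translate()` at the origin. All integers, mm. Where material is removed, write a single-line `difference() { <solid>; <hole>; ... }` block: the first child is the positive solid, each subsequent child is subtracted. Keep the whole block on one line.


difference() { translate([297, 520, 0]) cylinder(h = 1734, r = 191); translate([297, 520, 0]) cylinder(h = 1734, r = 152); }


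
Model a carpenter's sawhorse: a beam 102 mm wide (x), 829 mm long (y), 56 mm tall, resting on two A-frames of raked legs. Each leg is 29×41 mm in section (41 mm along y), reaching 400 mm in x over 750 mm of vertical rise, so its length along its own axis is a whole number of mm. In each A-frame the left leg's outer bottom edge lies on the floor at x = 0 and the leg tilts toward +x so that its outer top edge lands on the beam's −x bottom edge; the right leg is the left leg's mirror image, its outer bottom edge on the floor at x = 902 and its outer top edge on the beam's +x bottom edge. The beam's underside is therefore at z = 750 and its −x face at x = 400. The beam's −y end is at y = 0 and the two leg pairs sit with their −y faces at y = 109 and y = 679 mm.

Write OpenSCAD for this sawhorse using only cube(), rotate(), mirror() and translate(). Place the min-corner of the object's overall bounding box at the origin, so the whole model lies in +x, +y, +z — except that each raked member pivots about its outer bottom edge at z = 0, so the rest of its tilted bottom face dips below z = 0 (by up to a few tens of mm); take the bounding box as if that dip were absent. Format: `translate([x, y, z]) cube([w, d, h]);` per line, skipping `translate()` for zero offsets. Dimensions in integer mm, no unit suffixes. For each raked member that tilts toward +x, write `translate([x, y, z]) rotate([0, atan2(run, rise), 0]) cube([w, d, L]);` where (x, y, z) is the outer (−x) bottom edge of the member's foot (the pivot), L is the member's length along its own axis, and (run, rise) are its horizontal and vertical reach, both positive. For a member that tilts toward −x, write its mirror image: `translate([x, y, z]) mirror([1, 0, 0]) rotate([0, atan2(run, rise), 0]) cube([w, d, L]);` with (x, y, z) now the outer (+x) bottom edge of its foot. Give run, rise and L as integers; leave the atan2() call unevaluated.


// leg length = √(400² + 750²) = 850
// right-leg outer foot x = 2·400 + 102 = 902
// beam min-corner = (400, 0, 750)
translate([400, 0, 750]) cube([102, 829, 56]);
translate([0, 109, 0]) rotate([0, atan2(400, 750), 0]) cube([29, 41, 850]);
translate([902, 109, 0]) mirror([1, 0, 0]) rotate([0, atan2(400, 750), 0]) cube([29, 41, 850]);
translate([0, 679, 0]) rotate([0, atan2(400, 750), 0]) cube([29, 41, 850]);
translate([902, 679, 0]) mirror([1, 0, 0]) rotate([0, atan2(400, 750), 0]) cube([29, 41, 850]);


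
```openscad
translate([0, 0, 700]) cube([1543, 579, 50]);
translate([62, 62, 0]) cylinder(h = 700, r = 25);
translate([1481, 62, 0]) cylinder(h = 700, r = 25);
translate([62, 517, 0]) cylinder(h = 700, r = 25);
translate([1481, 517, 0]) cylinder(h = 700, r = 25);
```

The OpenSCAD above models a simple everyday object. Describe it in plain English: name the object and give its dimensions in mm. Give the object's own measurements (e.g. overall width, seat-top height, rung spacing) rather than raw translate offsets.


A table: top 1543 mm (x) × 579 mm (y), 50 mm thick, upper face at z = 750 mm, on four round legs of 50 mm diameter, each leg's bounding box inset 37 mm from the nearest pair of top edges from z = 0 to the bottom of the top.


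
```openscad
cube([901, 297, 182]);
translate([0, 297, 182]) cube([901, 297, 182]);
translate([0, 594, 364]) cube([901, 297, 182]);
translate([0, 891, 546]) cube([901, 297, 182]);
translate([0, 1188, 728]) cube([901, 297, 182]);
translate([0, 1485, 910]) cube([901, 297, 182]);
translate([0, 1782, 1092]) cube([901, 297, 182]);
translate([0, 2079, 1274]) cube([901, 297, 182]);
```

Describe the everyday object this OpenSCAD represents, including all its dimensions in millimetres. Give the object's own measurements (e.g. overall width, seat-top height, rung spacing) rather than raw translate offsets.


A straight staircase of 8 solid steps. Each step is 901 mm wide (x), 297 mm deep (y, the going) and 182 mm tall (the rise). The first step rests on the floor; each subsequent step sits one going further in +y and one rise higher in +z, directly behind and above the previous step with no overlap.


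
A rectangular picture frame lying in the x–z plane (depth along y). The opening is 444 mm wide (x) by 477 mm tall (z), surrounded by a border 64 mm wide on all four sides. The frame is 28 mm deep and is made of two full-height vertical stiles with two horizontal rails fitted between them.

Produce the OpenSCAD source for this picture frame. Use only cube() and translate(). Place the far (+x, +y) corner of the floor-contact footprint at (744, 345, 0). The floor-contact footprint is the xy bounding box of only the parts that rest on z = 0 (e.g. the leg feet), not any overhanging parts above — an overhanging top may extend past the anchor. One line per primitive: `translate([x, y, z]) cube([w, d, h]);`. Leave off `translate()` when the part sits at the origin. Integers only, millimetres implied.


translate([172, 317, 0]) cube([64, 28, 605]);
translate([680, 317, 0]) cube([64, 28, 605]);
translate([236, 317, 0]) cube([444, 28, 64]);
translate([236, 317, 541]) cube([444, 28, 64]);


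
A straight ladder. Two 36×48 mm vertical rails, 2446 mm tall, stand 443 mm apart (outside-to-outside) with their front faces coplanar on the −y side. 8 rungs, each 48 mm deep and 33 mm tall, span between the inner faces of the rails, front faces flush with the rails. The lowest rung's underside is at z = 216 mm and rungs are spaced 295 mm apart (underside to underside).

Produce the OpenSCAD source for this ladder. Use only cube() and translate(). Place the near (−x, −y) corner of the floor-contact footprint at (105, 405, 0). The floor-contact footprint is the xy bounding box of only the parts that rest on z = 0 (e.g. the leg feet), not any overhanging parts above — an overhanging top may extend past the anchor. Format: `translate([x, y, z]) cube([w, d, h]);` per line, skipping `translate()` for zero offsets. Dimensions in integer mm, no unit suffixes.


translate([105, 405, 0]) cube([36, 48, 2446]);
translate([512, 405, 0]) cube([36, 48, 2446]);
translate([141, 405, 216]) cube([371, 48, 33]);
translate([141, 405, 511]) cube([371, 48, 33]);
translate([141, 405, 806]) cube([371, 48, 33]);
translate([141, 405, 1101]) cube([371, 48, 33]);
translate([141, 405, 1396]) cube([371, 48, 33]);
translate([141, 405, 1691]) cube([371, 48, 33]);
translate([141, 405, 1986]) cube([371, 48, 33]);
translate([141, 405, 2281]) cube([371, 48, 33]);


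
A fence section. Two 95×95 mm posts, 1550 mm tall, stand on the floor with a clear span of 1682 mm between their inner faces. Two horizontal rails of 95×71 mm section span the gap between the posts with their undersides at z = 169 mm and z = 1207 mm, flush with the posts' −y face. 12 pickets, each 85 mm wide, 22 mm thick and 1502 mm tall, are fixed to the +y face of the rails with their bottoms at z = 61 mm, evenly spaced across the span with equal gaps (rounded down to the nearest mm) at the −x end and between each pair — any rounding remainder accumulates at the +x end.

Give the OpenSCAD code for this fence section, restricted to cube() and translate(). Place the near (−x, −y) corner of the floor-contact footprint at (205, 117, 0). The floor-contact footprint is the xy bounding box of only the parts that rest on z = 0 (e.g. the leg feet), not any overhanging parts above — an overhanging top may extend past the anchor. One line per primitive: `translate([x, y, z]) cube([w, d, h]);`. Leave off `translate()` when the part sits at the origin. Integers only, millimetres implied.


translate([205, 117, 0]) cube([95, 95, 1550]);
translate([1982, 117, 0]) cube([95, 95, 1550]);
translate([300, 117, 169]) cube([1682, 95, 71]);
translate([300, 117, 1207]) cube([1682, 95, 71]);
translate([350, 212, 61]) cube([85, 22, 1502]);
translate([485, 212, 61]) cube([85, 22, 1502]);
translate([620, 212, 61]) cube([85, 22, 1502]);
translate([755, 212, 61]) cube([85, 22, 1502]);
translate([890, 212, 61]) cube([85, 22, 1502]);
translate([1025, 212, 61]) cube([85, 22, 1502]);
translate([1160, 212, 61]) cube([85, 22, 1502]);
translate([1295, 212, 61]) cube([85, 22, 1502]);
translate([1430, 212, 61]) cube([85, 22, 1502]);
translate([1565, 212, 61]) cube([85, 22, 1502]);
translate([1700, 212, 61]) cube([85, 22, 1502]);
translate([1835, 212, 61]) cube([85, 22, 1502]);


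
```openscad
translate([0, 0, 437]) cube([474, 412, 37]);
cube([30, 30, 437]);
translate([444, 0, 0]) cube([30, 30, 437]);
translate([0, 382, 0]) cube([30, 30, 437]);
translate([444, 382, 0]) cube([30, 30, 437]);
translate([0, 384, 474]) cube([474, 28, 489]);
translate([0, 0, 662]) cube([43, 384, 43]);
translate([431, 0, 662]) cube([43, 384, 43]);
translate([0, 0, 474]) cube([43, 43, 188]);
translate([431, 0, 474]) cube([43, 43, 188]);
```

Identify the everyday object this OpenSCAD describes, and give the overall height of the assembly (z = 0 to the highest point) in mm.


A chair. The overall height is 963 mm.

A slab on four corner posts with a tall panel at the back — a chair. The seat slab sits at z = 437 with thickness 37, and the 489 mm backrest starts at the seat top, so the overall height is 437 + 37 + 489 = 963 mm.


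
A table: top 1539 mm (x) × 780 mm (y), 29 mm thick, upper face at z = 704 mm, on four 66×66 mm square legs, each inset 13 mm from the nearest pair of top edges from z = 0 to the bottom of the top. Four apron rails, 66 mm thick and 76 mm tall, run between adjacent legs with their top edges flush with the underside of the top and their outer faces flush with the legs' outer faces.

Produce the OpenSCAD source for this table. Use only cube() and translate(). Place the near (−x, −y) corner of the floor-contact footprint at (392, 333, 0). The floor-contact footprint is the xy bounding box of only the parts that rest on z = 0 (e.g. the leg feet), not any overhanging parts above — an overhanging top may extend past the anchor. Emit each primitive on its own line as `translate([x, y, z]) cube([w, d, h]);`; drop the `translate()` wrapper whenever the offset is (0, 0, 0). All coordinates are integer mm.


// leg_h = 704 - 29 = 675
// apron z = 675 - 76 = 599
translate([379, 320, 675]) cube([1539, 780, 29]);
translate([392, 333, 0]) cube([66, 66, 675]);
translate([1839, 333, 0]) cube([66, 66, 675]);
translate([392, 1021, 0]) cube([66, 66, 675]);
translate([1839, 1021, 0]) cube([66, 66, 675]);
translate([458, 333, 599]) cube([1381, 66, 76]);
translate([458, 1021, 599]) cube([1381, 66, 76]);
translate([392, 399, 599]) cube([66, 622, 76]);
translate([1839, 399, 599]) cube([66, 622, 76]);


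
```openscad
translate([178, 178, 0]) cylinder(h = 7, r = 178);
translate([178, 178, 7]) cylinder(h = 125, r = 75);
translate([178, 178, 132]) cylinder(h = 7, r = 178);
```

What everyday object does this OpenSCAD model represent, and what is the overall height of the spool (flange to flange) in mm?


A spool. The overall height is 139 mm.

Three coaxial cylinders, large–small–large — a spool. Two 7 mm flanges and a 125 mm core give 7 + 125 + 7 = 139 mm.


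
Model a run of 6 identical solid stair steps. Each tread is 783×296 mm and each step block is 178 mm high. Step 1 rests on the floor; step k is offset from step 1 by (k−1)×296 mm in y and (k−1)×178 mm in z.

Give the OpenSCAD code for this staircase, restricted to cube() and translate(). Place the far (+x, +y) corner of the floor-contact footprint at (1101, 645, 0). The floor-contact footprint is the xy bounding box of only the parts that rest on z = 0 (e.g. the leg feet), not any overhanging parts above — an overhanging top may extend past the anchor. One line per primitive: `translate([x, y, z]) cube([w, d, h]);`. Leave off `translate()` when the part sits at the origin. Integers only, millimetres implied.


translate([318, 349, 0]) cube([783, 296, 178]);
translate([318, 645, 178]) cube([783, 296, 178]);
translate([318, 941, 356]) cube([783, 296, 178]);
translate([318, 1237, 534]) cube([783, 296, 178]);
translate([318, 1533, 712]) cube([783, 296, 178]);
translate([318, 1829, 890]) cube([783, 296, 178]);


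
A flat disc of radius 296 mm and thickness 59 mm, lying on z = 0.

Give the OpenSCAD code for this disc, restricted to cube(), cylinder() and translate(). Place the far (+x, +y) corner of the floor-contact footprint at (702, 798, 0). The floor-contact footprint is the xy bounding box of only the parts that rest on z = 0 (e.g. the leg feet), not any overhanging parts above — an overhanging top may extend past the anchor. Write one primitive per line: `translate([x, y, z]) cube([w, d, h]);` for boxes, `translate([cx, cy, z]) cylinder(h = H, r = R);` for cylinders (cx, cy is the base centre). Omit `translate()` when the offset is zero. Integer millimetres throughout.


translate([406, 502, 0]) cylinder(h = 59, r = 296);


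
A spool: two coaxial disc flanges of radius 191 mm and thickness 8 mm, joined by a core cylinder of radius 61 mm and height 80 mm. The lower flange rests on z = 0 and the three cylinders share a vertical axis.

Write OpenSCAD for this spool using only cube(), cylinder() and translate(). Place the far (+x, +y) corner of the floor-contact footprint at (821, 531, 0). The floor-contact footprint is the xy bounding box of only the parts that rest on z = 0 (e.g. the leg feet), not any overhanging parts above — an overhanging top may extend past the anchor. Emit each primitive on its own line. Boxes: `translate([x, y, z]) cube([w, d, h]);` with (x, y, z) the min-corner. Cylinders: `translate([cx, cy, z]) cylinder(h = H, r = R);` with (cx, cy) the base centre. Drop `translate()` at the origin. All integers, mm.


translate([630, 340, 0]) cylinder(h = 8, r = 191);
translate([630, 340, 8]) cylinder(h = 80, r = 61);
translate([630, 340, 88]) cylinder(h = 8, r = 191);


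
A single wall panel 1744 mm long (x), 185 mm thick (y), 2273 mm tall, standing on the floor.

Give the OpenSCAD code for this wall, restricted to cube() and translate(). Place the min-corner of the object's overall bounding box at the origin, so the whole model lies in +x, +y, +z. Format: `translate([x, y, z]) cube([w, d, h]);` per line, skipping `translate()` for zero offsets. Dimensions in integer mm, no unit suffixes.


cube([1744, 185, 2273]);


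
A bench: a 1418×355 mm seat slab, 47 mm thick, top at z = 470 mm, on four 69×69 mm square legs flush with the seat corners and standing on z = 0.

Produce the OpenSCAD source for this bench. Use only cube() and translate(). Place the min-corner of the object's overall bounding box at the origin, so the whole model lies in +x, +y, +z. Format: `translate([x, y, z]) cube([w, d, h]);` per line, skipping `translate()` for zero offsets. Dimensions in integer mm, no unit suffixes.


translate([0, 0, 423]) cube([1418, 355, 47]);
cube([69, 69, 423]);
translate([0, 286, 0]) cube([69, 69, 423]);
translate([1349, 0, 0]) cube([69, 69, 423]);
translate([1349, 286, 0]) cube([69, 69, 423]);


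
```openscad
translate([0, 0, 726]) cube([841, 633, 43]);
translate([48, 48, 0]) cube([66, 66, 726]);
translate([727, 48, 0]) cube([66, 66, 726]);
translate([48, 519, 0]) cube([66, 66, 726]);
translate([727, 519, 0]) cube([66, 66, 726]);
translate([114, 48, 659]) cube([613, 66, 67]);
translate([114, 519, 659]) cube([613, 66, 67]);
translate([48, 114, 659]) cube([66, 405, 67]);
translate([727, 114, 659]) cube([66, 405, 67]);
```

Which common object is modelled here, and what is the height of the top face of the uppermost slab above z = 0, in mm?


A table. The table height is 769 mm.

A 841×633×43 slab sits at z = 726 on four 66 mm square posts — a table. The top surface is at 726 + 43 = 769 mm.


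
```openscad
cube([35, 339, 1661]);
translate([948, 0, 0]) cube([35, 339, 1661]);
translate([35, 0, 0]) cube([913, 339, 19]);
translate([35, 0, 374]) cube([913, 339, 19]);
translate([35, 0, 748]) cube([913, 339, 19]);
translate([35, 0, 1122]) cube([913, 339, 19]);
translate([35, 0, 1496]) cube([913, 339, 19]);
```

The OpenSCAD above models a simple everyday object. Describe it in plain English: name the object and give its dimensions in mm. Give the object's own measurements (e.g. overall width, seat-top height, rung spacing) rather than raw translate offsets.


An open bookshelf. Two side panels, each 35 mm thick, 339 mm deep and 1661 mm tall, stand 983 mm apart (outside-to-outside). Between them sit 5 shelves, each 19 mm thick and 339 mm deep, spanning the full gap between the sides. The bottom shelf rests on the floor (its underside at z = 0) and the clear gap between one shelf's top and the next shelf's underside is 355 mm.


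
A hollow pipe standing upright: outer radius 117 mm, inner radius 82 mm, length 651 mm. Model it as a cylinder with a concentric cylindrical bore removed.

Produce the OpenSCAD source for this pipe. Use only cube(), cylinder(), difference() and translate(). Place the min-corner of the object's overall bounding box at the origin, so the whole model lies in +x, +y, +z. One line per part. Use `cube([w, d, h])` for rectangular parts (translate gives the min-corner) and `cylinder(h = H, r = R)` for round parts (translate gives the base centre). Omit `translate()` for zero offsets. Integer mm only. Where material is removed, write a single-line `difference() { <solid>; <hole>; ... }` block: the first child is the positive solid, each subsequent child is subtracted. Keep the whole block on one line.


difference() { translate([117, 117, 0]) cylinder(h = 651, r = 117); translate([117, 117, 0]) cylinder(h = 651, r = 82); }


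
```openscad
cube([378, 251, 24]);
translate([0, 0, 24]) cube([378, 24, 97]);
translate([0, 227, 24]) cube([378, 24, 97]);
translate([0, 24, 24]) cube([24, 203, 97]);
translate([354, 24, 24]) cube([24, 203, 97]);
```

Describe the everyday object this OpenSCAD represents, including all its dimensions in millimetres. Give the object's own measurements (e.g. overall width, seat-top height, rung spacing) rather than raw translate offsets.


An open-topped rectangular box: outside dimensions 378×251×121 mm, with a uniform wall and base thickness of 24 mm. The base is a full 378×251 slab on the floor; four walls sit on top of the base. The front and back walls (the −y and +y sides) span the full width; the two side walls fit between them.


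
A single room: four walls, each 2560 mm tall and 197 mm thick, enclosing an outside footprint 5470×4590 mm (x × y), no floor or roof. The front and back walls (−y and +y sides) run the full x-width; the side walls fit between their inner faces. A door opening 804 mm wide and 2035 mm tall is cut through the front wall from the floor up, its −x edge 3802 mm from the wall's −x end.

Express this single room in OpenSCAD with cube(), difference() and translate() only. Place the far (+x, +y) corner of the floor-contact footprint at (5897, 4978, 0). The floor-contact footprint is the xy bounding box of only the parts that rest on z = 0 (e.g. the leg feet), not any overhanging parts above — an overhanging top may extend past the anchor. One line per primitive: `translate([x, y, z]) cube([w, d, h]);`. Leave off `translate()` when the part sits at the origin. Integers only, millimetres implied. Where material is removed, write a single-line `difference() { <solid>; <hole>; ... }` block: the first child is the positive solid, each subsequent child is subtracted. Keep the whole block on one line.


difference() { translate([427, 388, 0]) cube([5470, 197, 2560]); translate([4229, 388, 0]) cube([804, 197, 2035]); }
translate([427, 4781, 0]) cube([5470, 197, 2560]);
translate([427, 585, 0]) cube([197, 4196, 2560]);
translate([5700, 585, 0]) cube([197, 4196, 2560]);


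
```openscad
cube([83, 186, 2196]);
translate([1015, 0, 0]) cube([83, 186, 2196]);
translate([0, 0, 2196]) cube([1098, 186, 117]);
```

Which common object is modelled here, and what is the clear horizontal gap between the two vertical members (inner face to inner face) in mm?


A door frame. The clear opening width is 932 mm.

Two 2196 mm tall posts with a header on top — a door frame. The left jamb is 83 mm wide at x = 0; the right jamb starts at x = 1015. The clear opening is 1015 − 83 = 932 mm.


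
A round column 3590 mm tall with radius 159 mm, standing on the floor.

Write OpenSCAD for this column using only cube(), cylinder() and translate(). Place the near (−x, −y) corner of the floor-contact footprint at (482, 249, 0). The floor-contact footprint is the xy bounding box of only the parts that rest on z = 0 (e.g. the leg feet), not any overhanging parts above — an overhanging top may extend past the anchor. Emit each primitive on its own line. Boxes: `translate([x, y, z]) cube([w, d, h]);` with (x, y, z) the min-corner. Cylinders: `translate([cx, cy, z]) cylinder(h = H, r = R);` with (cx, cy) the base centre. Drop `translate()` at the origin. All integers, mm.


translate([641, 408, 0]) cylinder(h = 3590, r = 159);


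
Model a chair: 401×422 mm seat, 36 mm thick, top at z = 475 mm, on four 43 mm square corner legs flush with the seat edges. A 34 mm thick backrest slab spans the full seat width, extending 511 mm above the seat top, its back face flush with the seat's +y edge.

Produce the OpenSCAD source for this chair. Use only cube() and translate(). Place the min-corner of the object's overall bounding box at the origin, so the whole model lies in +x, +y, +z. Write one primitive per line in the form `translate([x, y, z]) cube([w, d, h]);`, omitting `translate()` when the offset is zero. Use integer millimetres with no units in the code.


// leg_h = 475 - 36 = 439
translate([0, 0, 439]) cube([401, 422, 36]);
cube([43, 43, 439]);
translate([358, 0, 0]) cube([43, 43, 439]);
translate([0, 379, 0]) cube([43, 43, 439]);
translate([358, 379, 0]) cube([43, 43, 439]);
translate([0, 388, 475]) cube([401, 34, 511]);


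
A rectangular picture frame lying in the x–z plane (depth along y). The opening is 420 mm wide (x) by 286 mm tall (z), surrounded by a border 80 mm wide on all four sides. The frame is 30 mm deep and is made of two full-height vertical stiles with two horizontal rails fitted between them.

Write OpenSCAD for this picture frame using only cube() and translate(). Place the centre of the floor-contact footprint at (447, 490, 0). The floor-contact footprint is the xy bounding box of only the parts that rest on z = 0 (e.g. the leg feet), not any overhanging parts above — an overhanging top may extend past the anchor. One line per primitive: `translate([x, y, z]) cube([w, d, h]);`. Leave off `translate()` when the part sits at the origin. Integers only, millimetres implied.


translate([157, 475, 0]) cube([80, 30, 446]);
translate([657, 475, 0]) cube([80, 30, 446]);
translate([237, 475, 0]) cube([420, 30, 80]);
translate([237, 475, 366]) cube([420, 30, 80]);


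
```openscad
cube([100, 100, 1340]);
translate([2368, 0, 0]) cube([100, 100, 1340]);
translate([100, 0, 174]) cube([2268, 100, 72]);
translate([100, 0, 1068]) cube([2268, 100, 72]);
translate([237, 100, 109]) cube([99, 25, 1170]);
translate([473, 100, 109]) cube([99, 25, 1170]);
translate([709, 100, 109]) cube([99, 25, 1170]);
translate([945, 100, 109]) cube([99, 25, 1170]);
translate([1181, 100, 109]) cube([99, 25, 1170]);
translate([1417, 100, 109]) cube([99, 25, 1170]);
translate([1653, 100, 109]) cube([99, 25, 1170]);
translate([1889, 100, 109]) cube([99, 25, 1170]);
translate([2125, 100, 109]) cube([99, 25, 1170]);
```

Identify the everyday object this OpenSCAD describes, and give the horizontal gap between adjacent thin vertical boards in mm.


A fence section. The picket gap is 137 mm.

Two posts, two rails, 9 pickets — a fence section. Span 2268 mm holds 9 pickets of 99 mm with 10 equal gaps: ⌊(2268 − 9·99) / 10⌋ = 137 mm.
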